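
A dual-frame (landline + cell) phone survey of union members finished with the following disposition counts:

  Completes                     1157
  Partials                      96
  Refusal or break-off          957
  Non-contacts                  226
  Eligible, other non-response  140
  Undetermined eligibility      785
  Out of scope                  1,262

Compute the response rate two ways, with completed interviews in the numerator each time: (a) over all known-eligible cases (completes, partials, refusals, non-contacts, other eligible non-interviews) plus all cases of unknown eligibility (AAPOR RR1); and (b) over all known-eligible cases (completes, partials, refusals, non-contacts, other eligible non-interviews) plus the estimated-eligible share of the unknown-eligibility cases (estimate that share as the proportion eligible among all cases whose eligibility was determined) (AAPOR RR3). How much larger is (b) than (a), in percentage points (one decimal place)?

Numerator: 1157
Denom: 1157 + 96 + 957 + 226 + 140 + 785 = 3361
RR1 = 1157 / 3361 = 0.3442
Determined eligible: 1157 + 96 + 957 + 226 + 140 = 2576
e = 2576 / (2576 + 1262) = 2576 / 3838 = 0.6712
e × U: 0.6712 × 785 = 526.89
Denom: 2576 + 526.89 = 3102.89
RR3 = 1157 / 3102.89 = 0.3729
Difference = 37.29 − 34.42 = 2.87 percentage points

2.9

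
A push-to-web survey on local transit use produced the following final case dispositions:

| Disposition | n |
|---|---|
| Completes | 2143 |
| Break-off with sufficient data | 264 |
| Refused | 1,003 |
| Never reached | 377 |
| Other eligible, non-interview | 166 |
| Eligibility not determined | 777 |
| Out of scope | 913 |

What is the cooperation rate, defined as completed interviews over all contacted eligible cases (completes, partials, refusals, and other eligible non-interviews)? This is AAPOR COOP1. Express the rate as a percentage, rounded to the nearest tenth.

Numerator = 2143
Base = 2143 + 264 + 1003 + 166 = 3576
COOP1 = 2143 / 3576 = 0.5993

59.9%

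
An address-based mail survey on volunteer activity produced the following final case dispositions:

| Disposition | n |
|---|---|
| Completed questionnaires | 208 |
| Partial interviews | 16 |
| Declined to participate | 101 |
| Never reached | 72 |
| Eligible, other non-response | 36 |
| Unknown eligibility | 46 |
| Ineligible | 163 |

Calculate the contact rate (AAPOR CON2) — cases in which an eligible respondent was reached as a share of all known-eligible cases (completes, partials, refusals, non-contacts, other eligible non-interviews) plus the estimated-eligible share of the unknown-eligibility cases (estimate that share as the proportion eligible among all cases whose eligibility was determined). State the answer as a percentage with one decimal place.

Numerator → 208 + 16 + 101 + 36 = 361
Known eligible → 208 + 16 + 101 + 72 + 36 = 433
e = 433 / (433 + 163) = 433 / 596 = 0.7265
Estimated eligible among unknowns → 0.7265 × 46 = 33.42
Base → 433 + 33.42 = 466.42
CON2 = 361 / 466.42 = 0.7740

77.4%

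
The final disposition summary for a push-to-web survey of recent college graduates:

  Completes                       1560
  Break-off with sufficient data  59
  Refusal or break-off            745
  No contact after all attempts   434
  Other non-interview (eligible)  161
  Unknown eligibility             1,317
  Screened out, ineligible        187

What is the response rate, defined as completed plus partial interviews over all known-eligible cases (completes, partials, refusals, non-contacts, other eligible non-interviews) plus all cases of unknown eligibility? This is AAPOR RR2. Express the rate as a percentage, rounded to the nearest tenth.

37.9%

Numerator = 1560 + 59 = 1619
Base = 1560 + 59 + 745 + 434 + 161 + 1317 = 4276
RR2 = 1619 / 4276 = 0.3786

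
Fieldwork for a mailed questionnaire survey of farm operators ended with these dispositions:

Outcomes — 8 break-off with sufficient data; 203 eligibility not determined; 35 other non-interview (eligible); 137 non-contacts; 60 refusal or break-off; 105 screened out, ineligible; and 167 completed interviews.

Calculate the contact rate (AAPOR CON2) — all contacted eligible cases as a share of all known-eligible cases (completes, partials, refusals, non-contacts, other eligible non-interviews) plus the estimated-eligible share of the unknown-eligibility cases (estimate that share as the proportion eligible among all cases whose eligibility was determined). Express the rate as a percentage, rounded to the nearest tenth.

Num → 167 + 8 + 60 + 35 = 270
Eligible (known) → 167 + 8 + 60 + 137 + 35 = 407
e = 407 / (407 + 105) = 407 / 512 = 0.7949
e × U → 0.7949 × 203 = 161.36
Base → 407 + 161.36 = 568.36
CON2 = 270 / 568.36 = 0.4751

47.5%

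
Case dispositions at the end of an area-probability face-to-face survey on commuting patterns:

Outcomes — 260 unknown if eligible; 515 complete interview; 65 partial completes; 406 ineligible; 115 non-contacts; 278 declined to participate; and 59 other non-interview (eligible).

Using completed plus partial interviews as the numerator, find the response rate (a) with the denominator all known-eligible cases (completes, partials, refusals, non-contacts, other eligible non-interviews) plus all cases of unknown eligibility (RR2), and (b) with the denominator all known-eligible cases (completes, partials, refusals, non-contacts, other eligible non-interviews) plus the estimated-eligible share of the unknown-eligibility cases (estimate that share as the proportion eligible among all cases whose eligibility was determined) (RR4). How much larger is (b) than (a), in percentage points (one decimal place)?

Num → 515 + 65 = 580
Denom → 515 + 65 + 278 + 115 + 59 + 260 = 1292
RR2 = 580 / 1292 = 0.4489
Known eligible → 515 + 65 + 278 + 115 + 59 = 1032
e = 1032 / (1032 + 406) = 1032 / 1438 = 0.7177
Estimated eligible among unknowns → 0.7177 × 260 = 186.60
Denom → 1032 + 186.60 = 1218.60
RR4 = 580 / 1218.60 = 0.4760
Difference = 47.60 − 44.89 = 2.71 percentage points

2.7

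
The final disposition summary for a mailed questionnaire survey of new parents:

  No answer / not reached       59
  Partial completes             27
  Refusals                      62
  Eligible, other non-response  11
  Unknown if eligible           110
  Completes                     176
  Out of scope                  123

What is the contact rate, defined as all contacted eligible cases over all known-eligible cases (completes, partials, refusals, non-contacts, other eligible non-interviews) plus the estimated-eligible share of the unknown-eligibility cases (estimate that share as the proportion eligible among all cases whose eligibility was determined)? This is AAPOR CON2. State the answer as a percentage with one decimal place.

66.4%

Top = 176 + 27 + 62 + 11 = 276
Determined eligible = 176 + 27 + 62 + 59 + 11 = 335
e = 335 / (335 + 123) = 335 / 458 = 0.7314
Eligible share of unknowns = 0.7314 × 110 = 80.45
Base = 335 + 80.45 = 415.45
CON2 = 276 / 415.45 = 0.6643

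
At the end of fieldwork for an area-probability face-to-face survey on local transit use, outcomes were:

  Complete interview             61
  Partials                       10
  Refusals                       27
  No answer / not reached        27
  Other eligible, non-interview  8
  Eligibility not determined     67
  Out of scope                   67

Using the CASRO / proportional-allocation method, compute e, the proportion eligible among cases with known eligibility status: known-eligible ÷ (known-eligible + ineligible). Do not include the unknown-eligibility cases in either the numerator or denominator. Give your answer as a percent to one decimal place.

66.5%

Determined eligible → 61 + 10 + 27 + 27 + 8 = 133
e = 133 / (133 + 67) = 133 / 200 = 0.6650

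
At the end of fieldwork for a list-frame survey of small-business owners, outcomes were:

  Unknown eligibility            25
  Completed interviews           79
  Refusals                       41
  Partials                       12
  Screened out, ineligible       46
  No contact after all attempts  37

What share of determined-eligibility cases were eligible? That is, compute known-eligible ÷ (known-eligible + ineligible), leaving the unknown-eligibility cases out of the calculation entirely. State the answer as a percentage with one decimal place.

Known eligible → 79 + 12 + 41 + 37 = 169
e = 169 / (169 + 46) = 169 / 215 = 0.7860

78.6%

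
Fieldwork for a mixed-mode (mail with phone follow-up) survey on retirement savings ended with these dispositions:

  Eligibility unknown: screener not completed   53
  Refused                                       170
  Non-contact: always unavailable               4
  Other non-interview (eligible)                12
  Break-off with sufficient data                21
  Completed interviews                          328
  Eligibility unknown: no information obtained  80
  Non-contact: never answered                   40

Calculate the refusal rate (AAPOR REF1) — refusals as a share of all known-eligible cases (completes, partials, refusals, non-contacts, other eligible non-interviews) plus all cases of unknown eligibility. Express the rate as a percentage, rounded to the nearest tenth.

Non-contacts = 40 + 4 = 44
Eligibility not determined = 53 + 80 = 133
Top → 170
Base → 328 + 21 + 170 + 44 + 12 + 133 = 708
REF1 = 170 / 708 = 0.2401

24.0%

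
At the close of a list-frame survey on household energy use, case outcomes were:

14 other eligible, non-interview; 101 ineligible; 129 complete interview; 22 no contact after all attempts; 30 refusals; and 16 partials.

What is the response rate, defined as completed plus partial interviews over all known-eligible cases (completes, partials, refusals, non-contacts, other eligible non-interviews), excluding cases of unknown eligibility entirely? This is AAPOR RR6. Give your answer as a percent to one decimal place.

68.7%

Top: 129 + 16 = 145
Denominator: 129 + 16 + 30 + 22 + 14 = 211
RR6 = 145 / 211 = 0.6872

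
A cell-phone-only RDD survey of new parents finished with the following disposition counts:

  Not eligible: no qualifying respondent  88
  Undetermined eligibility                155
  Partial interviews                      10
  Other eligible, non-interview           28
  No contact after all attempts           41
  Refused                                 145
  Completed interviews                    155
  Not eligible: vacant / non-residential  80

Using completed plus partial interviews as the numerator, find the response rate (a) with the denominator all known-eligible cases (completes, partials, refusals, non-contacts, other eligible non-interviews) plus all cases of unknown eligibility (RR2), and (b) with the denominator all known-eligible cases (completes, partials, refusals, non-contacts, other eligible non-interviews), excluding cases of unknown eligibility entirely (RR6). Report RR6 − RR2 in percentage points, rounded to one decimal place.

Not eligible = 88 + 80 = 168
Num: 155 + 10 = 165
Denominator: 155 + 10 + 145 + 41 + 28 + 155 = 534
RR2 = 165 / 534 = 0.3090
Denominator: 155 + 10 + 145 + 41 + 28 = 379
RR6 = 165 / 379 = 0.4354
Difference = 43.54 − 30.90 = 12.64 percentage points

12.6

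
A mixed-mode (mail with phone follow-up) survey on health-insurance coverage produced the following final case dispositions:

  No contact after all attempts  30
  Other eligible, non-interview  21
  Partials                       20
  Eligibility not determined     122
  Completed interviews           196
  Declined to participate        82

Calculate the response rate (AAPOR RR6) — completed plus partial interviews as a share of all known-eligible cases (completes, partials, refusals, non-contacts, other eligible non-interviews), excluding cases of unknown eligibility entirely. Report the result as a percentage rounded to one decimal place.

Num: 196 + 20 = 216
Denom: 196 + 20 + 82 + 30 + 21 = 349
RR6 = 216 / 349 = 0.6189

61.9%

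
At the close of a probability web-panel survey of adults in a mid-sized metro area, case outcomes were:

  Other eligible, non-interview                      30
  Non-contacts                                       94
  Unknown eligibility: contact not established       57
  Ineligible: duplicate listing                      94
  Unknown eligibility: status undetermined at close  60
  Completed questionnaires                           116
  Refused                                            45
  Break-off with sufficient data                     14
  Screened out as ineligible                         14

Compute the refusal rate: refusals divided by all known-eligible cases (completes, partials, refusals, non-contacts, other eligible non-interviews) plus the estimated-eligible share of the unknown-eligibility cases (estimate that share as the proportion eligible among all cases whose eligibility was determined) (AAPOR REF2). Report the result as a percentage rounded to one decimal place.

Eligibility not determined = 57 + 60 = 117
Not eligible = 14 + 94 = 108
Numerator → 45
Determined eligible → 116 + 14 + 45 + 94 + 30 = 299
e = 299 / (299 + 108) = 299 / 407 = 0.7346
Eligible share of unknowns → 0.7346 × 117 = 85.95
Denom → 299 + 85.95 = 384.95
REF2 = 45 / 384.95 = 0.1169

11.7%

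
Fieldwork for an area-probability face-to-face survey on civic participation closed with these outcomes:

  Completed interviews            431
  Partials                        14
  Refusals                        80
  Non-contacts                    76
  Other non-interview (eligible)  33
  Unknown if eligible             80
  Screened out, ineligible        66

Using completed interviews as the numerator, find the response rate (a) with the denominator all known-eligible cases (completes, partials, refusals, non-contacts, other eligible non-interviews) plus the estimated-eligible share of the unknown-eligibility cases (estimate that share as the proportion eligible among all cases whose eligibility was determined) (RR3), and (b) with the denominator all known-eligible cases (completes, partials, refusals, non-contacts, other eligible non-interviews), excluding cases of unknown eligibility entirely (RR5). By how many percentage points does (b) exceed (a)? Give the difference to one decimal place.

7.0

Numerator: 431
Known eligible: 431 + 14 + 80 + 76 + 33 = 634
e = 634 / (634 + 66) = 634 / 700 = 0.9057
e × U: 0.9057 × 80 = 72.46
Denominator: 634 + 72.46 = 706.46
RR3 = 431 / 706.46 = 0.6101
Denominator: 431 + 14 + 80 + 76 + 33 = 634
RR5 = 431 / 634 = 0.6798
Difference = 67.98 − 61.01 = 6.97 percentage points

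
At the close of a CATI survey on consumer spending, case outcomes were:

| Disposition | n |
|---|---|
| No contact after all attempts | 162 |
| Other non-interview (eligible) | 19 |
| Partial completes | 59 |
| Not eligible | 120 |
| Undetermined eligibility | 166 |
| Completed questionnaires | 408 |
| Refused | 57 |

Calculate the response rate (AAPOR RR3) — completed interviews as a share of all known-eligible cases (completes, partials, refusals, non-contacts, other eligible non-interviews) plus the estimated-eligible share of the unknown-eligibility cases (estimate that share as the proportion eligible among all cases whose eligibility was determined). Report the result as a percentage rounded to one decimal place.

Num: 408
Determined eligible: 408 + 59 + 57 + 162 + 19 = 705
e = 705 / (705 + 120) = 705 / 825 = 0.8545
Eligible share of unknowns: 0.8545 × 166 = 141.85
Base: 705 + 141.85 = 846.85
RR3 = 408 / 846.85 = 0.4818

48.2%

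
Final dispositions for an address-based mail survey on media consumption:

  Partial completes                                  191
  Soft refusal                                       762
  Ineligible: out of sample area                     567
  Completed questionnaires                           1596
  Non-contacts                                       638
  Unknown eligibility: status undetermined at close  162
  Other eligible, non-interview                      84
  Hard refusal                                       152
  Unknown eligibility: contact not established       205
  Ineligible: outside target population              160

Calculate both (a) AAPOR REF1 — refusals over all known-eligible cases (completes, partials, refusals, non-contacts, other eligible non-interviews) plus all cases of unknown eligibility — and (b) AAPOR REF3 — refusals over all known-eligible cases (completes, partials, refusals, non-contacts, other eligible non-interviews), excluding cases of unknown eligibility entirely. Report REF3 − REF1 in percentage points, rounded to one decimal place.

2.6

Declined to participate = 152 + 762 = 914
Unknown eligibility = 205 + 162 = 367
Not eligible = 160 + 567 = 727
Top = 914
Base = 1596 + 191 + 914 + 638 + 84 + 367 = 3790
REF1 = 914 / 3790 = 0.2412
Base = 1596 + 191 + 914 + 638 + 84 = 3423
REF3 = 914 / 3423 = 0.2670
Difference = 26.70 − 24.12 = 2.58 percentage points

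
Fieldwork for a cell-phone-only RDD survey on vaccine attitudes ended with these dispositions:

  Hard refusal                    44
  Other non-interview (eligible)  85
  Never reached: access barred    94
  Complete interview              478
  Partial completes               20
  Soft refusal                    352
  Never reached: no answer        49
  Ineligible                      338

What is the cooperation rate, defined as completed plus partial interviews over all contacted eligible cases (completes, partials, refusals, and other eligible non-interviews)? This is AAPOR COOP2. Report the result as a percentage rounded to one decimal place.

Refusals = 44 + 352 = 396
Never reached = 49 + 94 = 143
Top → 478 + 20 = 498
Denom → 478 + 20 + 396 + 85 = 979
COOP2 = 498 / 979 = 0.5087

50.9%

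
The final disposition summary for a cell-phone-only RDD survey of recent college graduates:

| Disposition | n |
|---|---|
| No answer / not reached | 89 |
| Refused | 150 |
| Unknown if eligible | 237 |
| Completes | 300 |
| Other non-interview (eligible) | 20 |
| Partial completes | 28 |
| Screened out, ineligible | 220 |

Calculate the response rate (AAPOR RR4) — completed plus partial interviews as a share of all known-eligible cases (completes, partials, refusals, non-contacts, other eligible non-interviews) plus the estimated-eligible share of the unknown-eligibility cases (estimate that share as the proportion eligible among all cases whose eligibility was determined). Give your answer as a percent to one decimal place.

43.2%

Num = 300 + 28 = 328
Determined eligible = 300 + 28 + 150 + 89 + 20 = 587
e = 587 / (587 + 220) = 587 / 807 = 0.7274
Eligible share of unknowns = 0.7274 × 237 = 172.39
Denom = 587 + 172.39 = 759.39
RR4 = 328 / 759.39 = 0.4319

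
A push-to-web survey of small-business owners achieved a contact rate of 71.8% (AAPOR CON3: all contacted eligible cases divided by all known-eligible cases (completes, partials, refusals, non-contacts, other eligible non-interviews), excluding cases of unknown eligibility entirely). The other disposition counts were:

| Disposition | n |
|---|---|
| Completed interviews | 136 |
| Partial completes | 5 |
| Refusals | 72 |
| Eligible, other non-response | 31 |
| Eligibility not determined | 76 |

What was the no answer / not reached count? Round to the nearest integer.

96

Numerator → 136 + 5 + 72 + 31 = 244
CON3 = 244 / D = 0.718
D = 244 / 0.718 = 339.8
Rest of base = 244
no answer / not reached = 339.8 − 244 ≈ 96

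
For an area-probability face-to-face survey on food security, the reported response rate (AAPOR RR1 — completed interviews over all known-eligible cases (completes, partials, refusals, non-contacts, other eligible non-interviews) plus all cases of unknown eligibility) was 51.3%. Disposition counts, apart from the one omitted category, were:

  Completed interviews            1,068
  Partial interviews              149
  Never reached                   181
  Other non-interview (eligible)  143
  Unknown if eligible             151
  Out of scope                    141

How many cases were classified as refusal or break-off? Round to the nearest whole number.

390

RR1 = 1068 / D = 0.513
D = 1068 / 0.513 = 2081.9
Remaining denominator categories sum to 1692
refusal or break-off = 2081.9 − 1692 ≈ 390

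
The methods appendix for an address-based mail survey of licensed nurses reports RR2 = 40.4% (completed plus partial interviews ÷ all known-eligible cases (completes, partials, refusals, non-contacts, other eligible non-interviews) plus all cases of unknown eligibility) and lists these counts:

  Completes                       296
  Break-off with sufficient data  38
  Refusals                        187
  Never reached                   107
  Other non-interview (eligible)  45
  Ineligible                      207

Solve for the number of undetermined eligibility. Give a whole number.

154

Num = 296 + 38 = 334
RR2 = 334 / D = 0.404
D = 334 / 0.404 = 826.7
Remaining denominator categories sum to 673
undetermined eligibility = 826.7 − 673 ≈ 154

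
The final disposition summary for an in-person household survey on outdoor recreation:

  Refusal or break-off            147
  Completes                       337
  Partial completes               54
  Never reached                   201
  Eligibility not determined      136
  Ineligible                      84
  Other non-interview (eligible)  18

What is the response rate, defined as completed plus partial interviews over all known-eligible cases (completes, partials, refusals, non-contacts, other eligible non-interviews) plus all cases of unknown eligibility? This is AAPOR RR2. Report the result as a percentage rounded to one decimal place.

43.8%

Top → 337 + 54 = 391
Denominator → 337 + 54 + 147 + 201 + 18 + 136 = 893
RR2 = 391 / 893 = 0.4378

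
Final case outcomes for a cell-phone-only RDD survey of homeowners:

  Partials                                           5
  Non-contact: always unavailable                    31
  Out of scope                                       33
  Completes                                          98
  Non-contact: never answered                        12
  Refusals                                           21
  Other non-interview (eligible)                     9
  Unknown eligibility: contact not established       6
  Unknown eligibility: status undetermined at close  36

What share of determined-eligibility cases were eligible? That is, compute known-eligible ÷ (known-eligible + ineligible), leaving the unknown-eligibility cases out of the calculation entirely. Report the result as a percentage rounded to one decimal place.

Never reached = 12 + 31 = 43
Eligibility not determined = 6 + 36 = 42
Known eligible = 98 + 5 + 21 + 43 + 9 = 176
e = 176 / (176 + 33) = 176 / 209 = 0.8421

84.2%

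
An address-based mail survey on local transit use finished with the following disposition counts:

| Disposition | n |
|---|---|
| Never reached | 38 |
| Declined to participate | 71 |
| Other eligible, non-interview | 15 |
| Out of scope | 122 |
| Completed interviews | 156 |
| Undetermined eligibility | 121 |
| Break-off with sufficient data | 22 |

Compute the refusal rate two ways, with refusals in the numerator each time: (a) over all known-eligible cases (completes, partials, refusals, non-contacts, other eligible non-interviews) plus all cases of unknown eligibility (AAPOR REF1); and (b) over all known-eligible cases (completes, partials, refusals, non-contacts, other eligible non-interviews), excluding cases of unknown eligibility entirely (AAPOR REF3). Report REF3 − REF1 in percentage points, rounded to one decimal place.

Numerator: 71
Denominator: 156 + 22 + 71 + 38 + 15 + 121 = 423
REF1 = 71 / 423 = 0.1678
Denominator: 156 + 22 + 71 + 38 + 15 = 302
REF3 = 71 / 302 = 0.2351
Difference = 23.51 − 16.78 = 6.73 percentage points

6.7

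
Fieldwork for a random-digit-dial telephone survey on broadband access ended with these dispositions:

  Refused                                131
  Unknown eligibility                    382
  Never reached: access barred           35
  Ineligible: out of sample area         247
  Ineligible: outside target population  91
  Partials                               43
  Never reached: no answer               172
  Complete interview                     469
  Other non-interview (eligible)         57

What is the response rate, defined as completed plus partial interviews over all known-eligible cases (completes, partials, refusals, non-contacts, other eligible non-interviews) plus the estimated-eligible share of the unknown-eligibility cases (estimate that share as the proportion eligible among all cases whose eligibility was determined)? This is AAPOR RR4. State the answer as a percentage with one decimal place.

43.2%

Non-contacts = 172 + 35 = 207
Ineligible = 91 + 247 = 338
Top = 469 + 43 = 512
Determined eligible = 469 + 43 + 131 + 207 + 57 = 907
e = 907 / (907 + 338) = 907 / 1245 = 0.7285
Eligible share of unknowns = 0.7285 × 382 = 278.29
Denom = 907 + 278.29 = 1185.29
RR4 = 512 / 1185.29 = 0.4320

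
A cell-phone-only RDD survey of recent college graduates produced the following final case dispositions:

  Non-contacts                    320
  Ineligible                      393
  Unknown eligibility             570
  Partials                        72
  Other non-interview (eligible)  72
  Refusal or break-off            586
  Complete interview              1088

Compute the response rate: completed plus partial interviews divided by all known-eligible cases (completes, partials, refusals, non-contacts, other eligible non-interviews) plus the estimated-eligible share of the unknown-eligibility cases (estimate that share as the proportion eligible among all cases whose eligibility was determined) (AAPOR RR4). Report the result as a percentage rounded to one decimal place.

Top: 1088 + 72 = 1160
Determined eligible: 1088 + 72 + 586 + 320 + 72 = 2138
e = 2138 / (2138 + 393) = 2138 / 2531 = 0.8447
Eligible share of unknowns: 0.8447 × 570 = 481.48
Base: 2138 + 481.48 = 2619.48
RR4 = 1160 / 2619.48 = 0.4428

44.3%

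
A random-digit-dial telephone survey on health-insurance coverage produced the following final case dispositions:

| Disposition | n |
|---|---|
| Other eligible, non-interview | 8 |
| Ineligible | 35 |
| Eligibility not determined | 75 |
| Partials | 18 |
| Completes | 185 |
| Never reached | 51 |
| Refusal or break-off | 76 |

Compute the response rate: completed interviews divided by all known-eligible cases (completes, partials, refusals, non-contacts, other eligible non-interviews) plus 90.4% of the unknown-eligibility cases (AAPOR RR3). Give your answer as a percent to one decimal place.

Numerator = 185
Eligible (known) = 185 + 18 + 76 + 51 + 8 = 338
e × U = 0.9040 × 75 = 67.80
Base = 338 + 67.80 = 405.80
RR3 = 185 / 405.80 = 0.4559

45.6%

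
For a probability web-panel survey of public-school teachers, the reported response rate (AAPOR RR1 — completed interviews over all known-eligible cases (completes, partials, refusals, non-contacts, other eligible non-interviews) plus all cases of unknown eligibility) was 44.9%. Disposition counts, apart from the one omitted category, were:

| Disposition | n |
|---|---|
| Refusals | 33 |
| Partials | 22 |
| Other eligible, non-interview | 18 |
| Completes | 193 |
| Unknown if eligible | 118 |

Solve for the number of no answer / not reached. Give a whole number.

46

RR1 = 193 / D = 0.449
D = 193 / 0.449 = 429.8
Other denominator terms total 384
no answer / not reached = 429.8 − 384 ≈ 46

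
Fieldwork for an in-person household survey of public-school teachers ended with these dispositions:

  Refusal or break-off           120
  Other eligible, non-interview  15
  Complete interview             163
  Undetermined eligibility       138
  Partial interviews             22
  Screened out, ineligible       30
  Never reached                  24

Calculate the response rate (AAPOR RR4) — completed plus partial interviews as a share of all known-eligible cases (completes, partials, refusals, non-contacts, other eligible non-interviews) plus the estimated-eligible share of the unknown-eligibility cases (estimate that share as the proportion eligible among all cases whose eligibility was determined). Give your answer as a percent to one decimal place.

Numerator = 163 + 22 = 185
Eligible (known) = 163 + 22 + 120 + 24 + 15 = 344
e = 344 / (344 + 30) = 344 / 374 = 0.9198
Estimated eligible among unknowns = 0.9198 × 138 = 126.93
Denom = 344 + 126.93 = 470.93
RR4 = 185 / 470.93 = 0.3928

39.3%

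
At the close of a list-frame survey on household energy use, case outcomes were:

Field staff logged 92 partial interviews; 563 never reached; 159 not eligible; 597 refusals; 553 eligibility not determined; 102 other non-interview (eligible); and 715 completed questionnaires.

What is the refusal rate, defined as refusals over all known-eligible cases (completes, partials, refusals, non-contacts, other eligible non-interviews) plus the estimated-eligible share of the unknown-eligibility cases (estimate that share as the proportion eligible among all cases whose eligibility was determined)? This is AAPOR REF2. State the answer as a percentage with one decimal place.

23.1%

Numerator → 597
Determined eligible → 715 + 92 + 597 + 563 + 102 = 2069
e = 2069 / (2069 + 159) = 2069 / 2228 = 0.9286
e × U → 0.9286 × 553 = 513.52
Denom → 2069 + 513.52 = 2582.52
REF2 = 597 / 2582.52 = 0.2312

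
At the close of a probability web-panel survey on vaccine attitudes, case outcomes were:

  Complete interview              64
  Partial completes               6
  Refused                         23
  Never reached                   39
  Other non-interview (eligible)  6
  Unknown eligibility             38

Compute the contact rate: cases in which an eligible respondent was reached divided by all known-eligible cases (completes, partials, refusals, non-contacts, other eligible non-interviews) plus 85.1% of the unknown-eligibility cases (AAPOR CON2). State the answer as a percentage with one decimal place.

58.1%

Numerator: 64 + 6 + 23 + 6 = 99
Known eligible: 64 + 6 + 23 + 39 + 6 = 138
e × U: 0.8510 × 38 = 32.34
Base: 138 + 32.34 = 170.34
CON2 = 99 / 170.34 = 0.5812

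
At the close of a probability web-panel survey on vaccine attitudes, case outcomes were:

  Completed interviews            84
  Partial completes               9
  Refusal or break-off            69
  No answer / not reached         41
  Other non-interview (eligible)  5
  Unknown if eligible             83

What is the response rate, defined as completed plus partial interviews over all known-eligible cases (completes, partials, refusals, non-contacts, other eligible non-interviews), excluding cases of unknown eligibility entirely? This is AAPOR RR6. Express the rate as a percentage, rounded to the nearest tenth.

Num: 84 + 9 = 93
Base: 84 + 9 + 69 + 41 + 5 = 208
RR6 = 93 / 208 = 0.4471

44.7%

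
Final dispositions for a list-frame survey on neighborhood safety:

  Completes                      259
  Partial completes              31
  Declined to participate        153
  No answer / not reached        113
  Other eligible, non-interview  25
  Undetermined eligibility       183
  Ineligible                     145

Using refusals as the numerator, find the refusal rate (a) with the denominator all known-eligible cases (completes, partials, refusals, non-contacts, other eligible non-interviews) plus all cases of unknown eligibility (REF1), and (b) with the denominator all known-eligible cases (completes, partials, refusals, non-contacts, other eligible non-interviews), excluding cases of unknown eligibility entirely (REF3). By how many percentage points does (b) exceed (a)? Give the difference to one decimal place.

6.3

Top → 153
Base → 259 + 31 + 153 + 113 + 25 + 183 = 764
REF1 = 153 / 764 = 0.2003
Base → 259 + 31 + 153 + 113 + 25 = 581
REF3 = 153 / 581 = 0.2633
Difference = 26.33 − 20.03 = 6.30 percentage points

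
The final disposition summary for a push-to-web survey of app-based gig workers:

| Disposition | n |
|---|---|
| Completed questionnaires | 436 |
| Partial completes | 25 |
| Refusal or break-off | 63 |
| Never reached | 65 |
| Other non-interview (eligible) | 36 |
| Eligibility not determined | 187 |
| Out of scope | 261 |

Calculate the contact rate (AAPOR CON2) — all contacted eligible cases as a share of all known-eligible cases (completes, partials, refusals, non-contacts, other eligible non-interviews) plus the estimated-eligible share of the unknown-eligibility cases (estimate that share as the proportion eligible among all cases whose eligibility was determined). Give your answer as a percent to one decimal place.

Numerator: 436 + 25 + 63 + 36 = 560
Known eligible: 436 + 25 + 63 + 65 + 36 = 625
e = 625 / (625 + 261) = 625 / 886 = 0.7054
e × U: 0.7054 × 187 = 131.91
Denominator: 625 + 131.91 = 756.91
CON2 = 560 / 756.91 = 0.7399

74.0%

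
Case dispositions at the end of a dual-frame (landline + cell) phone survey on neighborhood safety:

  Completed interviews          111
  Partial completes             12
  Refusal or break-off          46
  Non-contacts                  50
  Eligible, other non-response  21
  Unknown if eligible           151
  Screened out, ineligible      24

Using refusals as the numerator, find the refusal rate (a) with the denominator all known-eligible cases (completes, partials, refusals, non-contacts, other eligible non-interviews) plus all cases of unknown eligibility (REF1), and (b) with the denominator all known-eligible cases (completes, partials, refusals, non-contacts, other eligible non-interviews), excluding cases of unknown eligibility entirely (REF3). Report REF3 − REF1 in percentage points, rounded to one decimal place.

7.4

Numerator: 46
Denom: 111 + 12 + 46 + 50 + 21 + 151 = 391
REF1 = 46 / 391 = 0.1176
Denom: 111 + 12 + 46 + 50 + 21 = 240
REF3 = 46 / 240 = 0.1917
Difference = 19.17 − 11.76 = 7.41 percentage points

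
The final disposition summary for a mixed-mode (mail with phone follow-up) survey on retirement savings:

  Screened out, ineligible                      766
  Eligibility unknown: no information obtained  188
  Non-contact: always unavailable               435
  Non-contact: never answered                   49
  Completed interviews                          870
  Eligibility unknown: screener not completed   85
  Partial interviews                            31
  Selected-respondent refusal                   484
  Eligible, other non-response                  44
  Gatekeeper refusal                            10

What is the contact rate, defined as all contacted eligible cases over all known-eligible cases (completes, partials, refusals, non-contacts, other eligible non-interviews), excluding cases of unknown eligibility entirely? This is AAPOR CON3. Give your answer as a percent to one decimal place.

74.8%

Refused = 10 + 484 = 494
Non-contacts = 49 + 435 = 484
Unknown eligibility = 85 + 188 = 273
Num = 870 + 31 + 494 + 44 = 1439
Denominator = 870 + 31 + 494 + 484 + 44 = 1923
CON3 = 1439 / 1923 = 0.7483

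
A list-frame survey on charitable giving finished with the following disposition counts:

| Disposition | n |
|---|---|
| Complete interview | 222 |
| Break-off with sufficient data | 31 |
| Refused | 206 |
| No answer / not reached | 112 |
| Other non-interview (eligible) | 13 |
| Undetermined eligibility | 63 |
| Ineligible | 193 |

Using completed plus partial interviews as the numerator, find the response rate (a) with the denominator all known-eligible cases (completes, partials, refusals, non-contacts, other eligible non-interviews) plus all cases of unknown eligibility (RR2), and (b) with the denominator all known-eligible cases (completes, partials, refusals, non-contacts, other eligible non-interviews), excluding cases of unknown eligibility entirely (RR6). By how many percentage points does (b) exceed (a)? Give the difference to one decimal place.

Num = 222 + 31 = 253
Base = 222 + 31 + 206 + 112 + 13 + 63 = 647
RR2 = 253 / 647 = 0.3910
Base = 222 + 31 + 206 + 112 + 13 = 584
RR6 = 253 / 584 = 0.4332
Difference = 43.32 − 39.10 = 4.22 percentage points

4.2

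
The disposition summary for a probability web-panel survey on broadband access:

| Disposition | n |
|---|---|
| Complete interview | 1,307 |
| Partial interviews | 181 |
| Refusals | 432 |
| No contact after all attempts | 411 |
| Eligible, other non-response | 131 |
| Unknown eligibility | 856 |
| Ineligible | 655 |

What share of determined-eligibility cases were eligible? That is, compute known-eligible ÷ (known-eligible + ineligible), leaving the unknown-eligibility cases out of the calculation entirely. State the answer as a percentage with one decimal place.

79.0%

Known eligible → 1307 + 181 + 432 + 411 + 131 = 2462
e = 2462 / (2462 + 655) = 2462 / 3117 = 0.7899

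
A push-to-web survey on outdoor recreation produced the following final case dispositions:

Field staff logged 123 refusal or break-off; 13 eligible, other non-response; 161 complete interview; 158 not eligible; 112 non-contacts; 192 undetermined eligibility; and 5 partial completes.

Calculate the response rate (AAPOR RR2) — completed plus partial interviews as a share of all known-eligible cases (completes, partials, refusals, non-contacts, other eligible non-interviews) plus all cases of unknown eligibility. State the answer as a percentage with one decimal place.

27.4%

Num → 161 + 5 = 166
Base → 161 + 5 + 123 + 112 + 13 + 192 = 606
RR2 = 166 / 606 = 0.2739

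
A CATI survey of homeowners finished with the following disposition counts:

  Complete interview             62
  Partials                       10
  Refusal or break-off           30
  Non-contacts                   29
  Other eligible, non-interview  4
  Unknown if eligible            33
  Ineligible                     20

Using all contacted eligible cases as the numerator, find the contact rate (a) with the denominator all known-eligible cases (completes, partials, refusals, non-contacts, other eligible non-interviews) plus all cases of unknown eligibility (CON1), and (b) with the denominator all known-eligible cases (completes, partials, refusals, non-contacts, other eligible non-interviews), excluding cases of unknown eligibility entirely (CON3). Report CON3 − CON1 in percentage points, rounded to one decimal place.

Numerator = 62 + 10 + 30 + 4 = 106
Denominator = 62 + 10 + 30 + 29 + 4 + 33 = 168
CON1 = 106 / 168 = 0.6310
Denominator = 62 + 10 + 30 + 29 + 4 = 135
CON3 = 106 / 135 = 0.7852
Difference = 78.52 − 63.10 = 15.42 percentage points

15.4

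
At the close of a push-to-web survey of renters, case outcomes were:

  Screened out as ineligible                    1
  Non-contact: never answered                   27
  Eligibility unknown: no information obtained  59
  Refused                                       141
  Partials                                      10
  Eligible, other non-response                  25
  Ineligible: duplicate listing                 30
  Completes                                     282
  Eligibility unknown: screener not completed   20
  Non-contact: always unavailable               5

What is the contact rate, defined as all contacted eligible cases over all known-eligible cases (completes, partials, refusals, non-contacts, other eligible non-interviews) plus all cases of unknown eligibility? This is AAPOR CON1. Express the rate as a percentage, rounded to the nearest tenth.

80.5%

No contact after all attempts = 27 + 5 = 32
Unknown eligibility = 20 + 59 = 79
Ineligible = 1 + 30 = 31
Top → 282 + 10 + 141 + 25 = 458
Denominator → 282 + 10 + 141 + 32 + 25 + 79 = 569
CON1 = 458 / 569 = 0.8049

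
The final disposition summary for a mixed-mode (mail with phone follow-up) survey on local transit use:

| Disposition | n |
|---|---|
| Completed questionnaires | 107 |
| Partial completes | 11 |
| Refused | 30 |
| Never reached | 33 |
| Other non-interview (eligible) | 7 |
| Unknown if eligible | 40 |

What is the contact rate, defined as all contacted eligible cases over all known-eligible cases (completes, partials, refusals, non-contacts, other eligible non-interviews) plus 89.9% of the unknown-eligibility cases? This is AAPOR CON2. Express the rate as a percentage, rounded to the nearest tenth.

69.2%

Numerator → 107 + 11 + 30 + 7 = 155
Known eligible → 107 + 11 + 30 + 33 + 7 = 188
Estimated eligible among unknowns → 0.8990 × 40 = 35.96
Base → 188 + 35.96 = 223.96
CON2 = 155 / 223.96 = 0.6921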